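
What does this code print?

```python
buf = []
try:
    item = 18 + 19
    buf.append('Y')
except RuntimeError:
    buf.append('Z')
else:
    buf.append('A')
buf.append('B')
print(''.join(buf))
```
YAB

else block runs when no exception occurs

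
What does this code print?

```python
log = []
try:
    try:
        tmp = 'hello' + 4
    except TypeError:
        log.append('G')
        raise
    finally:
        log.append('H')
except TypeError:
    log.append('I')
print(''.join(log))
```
GHI

finally runs before re-raised exception propagates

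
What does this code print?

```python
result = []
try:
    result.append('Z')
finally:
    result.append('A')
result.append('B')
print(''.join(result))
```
ZAB

try/finally without except, no exception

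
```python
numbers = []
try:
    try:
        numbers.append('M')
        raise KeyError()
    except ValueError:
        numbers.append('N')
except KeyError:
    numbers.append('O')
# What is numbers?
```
['M', 'O']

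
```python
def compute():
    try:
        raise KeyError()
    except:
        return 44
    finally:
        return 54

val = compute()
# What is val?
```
54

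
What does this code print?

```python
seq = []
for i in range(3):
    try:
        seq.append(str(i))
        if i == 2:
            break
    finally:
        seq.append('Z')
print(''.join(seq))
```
0Z1Z2Z

finally runs even when breaking out of loop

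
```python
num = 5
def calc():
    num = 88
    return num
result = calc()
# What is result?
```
88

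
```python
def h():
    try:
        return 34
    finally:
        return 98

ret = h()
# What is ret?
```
98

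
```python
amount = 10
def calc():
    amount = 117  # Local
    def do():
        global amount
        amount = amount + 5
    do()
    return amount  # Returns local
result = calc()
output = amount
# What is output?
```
15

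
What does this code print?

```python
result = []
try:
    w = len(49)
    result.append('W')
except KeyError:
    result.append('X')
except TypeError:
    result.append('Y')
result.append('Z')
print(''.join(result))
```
YZ

TypeError is caught by its specific handler, not KeyError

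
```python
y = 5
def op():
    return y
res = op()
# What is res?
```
5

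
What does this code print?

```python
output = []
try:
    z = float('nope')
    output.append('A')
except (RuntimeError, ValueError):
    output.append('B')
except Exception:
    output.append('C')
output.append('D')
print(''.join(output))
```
BD

ValueError matches tuple containing it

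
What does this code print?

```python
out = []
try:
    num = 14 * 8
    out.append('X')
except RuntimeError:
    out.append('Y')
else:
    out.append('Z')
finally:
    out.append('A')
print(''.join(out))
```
XZA

else runs before finally when no exception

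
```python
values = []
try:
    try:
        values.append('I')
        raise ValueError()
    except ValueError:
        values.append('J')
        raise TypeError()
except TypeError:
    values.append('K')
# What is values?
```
['I', 'J', 'K']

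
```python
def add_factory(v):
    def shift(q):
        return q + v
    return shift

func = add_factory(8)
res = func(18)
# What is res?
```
26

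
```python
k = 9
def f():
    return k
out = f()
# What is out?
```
9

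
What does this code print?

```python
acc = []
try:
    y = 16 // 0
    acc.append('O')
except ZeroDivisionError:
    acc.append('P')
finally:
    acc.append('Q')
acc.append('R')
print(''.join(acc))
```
PQR

finally always runs, even after exception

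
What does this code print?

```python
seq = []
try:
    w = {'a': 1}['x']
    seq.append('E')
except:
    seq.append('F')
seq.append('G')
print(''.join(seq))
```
FG

Exception raised in try, caught by bare except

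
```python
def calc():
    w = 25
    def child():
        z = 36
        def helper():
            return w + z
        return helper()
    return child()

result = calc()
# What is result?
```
61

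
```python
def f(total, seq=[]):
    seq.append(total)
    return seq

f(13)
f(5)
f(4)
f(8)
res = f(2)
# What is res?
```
[13, 5, 4, 8, 2]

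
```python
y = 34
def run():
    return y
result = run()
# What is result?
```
34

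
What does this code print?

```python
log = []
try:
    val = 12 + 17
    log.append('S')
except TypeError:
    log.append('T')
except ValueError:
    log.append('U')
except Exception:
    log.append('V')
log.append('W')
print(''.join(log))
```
SW

No exception, try block completes normally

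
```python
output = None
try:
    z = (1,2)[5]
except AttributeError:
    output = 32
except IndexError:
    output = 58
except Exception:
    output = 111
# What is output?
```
58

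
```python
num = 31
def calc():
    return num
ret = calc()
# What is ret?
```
31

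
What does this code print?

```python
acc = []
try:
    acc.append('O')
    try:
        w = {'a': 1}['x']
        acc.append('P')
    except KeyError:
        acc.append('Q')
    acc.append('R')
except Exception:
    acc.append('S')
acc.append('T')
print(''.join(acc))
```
OQRT

Inner exception caught by inner handler, outer continues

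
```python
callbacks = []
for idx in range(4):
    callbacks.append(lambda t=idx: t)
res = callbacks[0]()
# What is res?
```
0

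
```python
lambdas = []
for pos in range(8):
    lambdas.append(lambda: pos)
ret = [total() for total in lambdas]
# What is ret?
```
[7, 7, 7, 7, 7, 7, 7, 7]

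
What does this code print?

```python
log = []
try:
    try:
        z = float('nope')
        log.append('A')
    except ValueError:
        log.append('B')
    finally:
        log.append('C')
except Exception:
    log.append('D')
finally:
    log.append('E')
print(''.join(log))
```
BCE

Both finally blocks run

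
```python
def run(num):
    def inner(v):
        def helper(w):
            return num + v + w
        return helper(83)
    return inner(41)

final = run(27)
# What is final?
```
151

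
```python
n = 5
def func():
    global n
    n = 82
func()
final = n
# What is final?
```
82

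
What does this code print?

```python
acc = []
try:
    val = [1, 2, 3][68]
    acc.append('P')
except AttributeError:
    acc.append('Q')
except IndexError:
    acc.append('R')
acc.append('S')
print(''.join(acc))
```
RS

IndexError is caught by its specific handler, not AttributeError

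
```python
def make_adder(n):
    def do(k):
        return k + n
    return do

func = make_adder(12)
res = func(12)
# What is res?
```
24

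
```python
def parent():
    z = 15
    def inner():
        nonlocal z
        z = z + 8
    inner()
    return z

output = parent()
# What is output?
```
23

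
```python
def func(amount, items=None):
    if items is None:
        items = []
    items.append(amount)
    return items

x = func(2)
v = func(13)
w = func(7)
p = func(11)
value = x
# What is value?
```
[2]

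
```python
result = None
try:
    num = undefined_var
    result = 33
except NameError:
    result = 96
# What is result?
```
96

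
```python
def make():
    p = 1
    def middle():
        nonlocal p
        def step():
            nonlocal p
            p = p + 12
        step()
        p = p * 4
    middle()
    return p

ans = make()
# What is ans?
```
52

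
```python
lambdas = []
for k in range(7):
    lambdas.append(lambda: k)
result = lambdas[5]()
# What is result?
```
6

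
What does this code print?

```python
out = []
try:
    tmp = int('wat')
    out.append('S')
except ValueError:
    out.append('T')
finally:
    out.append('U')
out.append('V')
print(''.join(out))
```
TUV

finally always runs, even after exception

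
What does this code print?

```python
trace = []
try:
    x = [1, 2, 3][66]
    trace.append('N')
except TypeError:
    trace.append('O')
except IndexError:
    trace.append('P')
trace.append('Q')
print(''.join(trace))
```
PQ

IndexError is caught by its specific handler, not TypeError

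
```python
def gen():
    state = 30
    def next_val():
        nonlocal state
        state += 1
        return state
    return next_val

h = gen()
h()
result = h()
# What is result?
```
32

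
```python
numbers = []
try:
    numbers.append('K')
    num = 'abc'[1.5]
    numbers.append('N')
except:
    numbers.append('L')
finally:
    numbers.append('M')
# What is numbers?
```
['K', 'L', 'M']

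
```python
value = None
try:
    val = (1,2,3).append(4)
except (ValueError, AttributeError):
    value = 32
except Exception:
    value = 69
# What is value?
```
32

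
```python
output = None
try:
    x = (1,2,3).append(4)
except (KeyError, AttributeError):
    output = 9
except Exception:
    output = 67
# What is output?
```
9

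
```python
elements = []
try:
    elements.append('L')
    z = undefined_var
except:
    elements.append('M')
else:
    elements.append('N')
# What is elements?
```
['L', 'M']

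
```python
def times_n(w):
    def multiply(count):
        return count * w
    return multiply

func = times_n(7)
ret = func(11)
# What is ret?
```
77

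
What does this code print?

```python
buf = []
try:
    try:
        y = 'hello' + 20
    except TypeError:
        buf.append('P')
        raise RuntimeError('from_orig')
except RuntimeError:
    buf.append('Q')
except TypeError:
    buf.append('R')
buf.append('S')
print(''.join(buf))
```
PQS

RuntimeError raised and caught, original TypeError not re-raised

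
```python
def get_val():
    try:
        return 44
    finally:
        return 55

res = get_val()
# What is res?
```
55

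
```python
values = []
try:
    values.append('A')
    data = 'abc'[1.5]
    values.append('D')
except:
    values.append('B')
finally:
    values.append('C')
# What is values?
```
['A', 'B', 'C']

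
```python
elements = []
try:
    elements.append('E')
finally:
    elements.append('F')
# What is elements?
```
['E', 'F']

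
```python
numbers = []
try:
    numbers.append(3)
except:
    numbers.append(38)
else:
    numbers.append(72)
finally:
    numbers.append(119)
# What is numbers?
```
[3, 72, 119]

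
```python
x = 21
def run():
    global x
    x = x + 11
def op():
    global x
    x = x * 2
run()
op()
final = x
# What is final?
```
64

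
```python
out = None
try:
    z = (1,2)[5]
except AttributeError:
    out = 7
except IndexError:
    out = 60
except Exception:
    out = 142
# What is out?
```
60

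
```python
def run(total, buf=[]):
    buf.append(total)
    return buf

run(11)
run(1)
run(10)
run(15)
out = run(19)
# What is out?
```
[11, 1, 10, 15, 19]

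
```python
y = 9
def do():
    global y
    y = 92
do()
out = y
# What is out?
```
92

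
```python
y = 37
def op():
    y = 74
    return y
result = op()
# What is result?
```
74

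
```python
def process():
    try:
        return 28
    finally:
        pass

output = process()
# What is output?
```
28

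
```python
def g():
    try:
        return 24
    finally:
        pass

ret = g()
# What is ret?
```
24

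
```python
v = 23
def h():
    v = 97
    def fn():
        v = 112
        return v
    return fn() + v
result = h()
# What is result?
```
209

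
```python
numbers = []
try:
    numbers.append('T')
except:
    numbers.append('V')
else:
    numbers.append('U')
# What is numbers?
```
['T', 'U']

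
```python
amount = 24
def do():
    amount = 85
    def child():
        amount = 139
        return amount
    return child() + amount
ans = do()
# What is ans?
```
224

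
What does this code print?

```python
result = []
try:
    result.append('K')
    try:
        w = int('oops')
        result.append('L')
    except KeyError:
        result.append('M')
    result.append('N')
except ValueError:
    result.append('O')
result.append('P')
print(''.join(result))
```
KOP

Inner handler doesn't match, propagates to outer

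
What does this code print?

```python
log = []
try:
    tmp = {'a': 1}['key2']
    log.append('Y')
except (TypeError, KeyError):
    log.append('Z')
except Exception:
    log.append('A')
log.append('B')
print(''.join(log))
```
ZB

KeyError matches tuple containing it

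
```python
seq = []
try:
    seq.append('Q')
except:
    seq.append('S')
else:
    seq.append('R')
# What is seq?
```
['Q', 'R']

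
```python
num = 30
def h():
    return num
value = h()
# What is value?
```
30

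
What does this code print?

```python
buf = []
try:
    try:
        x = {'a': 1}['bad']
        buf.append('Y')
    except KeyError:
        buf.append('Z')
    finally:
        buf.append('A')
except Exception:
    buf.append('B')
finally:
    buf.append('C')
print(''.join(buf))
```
ZAC

Both finally blocks run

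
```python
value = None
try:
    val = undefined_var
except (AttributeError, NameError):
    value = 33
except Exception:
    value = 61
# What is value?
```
33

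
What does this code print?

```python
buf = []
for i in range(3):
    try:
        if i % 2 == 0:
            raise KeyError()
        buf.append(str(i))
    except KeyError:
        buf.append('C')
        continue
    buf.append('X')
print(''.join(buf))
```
C1XC

continue in except skips rest of loop body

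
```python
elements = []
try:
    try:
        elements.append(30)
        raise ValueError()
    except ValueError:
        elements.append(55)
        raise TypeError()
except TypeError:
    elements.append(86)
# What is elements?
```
[30, 55, 86]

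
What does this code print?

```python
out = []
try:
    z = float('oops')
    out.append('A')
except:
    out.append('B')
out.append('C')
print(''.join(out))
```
BC

Exception raised in try, caught by bare except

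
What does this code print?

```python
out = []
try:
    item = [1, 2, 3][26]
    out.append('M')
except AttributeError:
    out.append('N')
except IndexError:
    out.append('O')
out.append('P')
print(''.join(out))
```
OP

IndexError is caught by its specific handler, not AttributeError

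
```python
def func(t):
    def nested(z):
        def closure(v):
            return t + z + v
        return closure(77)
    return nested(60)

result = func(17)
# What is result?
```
154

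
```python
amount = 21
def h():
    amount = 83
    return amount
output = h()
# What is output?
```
83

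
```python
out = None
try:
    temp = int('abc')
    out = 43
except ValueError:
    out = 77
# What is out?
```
77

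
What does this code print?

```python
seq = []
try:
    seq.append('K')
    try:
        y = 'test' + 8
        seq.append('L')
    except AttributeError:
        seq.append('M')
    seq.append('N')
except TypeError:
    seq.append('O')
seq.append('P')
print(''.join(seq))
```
KOP

Inner handler doesn't match, propagates to outer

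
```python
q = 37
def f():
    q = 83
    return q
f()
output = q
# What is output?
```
37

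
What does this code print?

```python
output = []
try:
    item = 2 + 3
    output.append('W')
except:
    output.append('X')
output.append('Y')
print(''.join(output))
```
WY

No exception, try block completes normally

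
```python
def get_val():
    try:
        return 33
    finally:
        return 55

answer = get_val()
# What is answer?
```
55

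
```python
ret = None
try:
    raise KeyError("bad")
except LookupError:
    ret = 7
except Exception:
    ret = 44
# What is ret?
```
7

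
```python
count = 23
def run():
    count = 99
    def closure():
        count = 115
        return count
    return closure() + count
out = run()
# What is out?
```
214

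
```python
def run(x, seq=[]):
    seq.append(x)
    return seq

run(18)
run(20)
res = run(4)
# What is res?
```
[18, 20, 4]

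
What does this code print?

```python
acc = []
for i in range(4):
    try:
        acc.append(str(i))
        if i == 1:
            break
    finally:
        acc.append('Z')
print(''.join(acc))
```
0Z1Z

finally runs even when breaking out of loop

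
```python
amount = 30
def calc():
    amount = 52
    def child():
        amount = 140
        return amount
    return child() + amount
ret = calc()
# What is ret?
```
192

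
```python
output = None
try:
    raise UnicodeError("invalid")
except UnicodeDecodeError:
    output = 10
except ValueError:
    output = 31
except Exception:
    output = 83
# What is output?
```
31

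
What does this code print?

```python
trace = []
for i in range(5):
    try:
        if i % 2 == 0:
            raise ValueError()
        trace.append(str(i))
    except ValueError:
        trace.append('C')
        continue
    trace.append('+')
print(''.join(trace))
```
C1+C3+C

continue in except skips rest of loop body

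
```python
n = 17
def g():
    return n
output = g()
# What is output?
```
17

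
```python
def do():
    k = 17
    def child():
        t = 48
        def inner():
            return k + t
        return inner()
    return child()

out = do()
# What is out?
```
65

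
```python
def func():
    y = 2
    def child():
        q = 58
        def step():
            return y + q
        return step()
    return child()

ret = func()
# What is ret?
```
60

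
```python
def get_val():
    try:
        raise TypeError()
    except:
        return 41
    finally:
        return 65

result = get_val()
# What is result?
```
65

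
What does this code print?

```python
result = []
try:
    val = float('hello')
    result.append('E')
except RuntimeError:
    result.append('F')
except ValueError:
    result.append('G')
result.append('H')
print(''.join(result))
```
GH

ValueError is caught by its specific handler, not RuntimeError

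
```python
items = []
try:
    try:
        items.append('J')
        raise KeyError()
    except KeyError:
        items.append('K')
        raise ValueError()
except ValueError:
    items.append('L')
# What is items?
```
['J', 'K', 'L']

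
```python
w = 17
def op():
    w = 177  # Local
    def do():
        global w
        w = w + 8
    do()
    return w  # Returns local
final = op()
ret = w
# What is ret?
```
25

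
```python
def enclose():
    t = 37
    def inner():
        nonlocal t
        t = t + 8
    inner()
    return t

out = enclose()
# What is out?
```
45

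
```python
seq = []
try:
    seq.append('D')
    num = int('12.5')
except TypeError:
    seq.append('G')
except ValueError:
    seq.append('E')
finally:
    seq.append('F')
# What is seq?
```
['D', 'E', 'F']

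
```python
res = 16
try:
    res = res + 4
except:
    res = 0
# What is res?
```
20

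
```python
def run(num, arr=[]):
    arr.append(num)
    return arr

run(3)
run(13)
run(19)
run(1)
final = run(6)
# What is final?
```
[3, 13, 19, 1, 6]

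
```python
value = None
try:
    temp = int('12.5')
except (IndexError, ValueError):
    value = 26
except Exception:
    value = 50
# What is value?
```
26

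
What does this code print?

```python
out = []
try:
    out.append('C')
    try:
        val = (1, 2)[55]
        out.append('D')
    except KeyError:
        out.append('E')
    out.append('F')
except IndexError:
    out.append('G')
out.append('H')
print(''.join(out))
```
CGH

Inner handler doesn't match, propagates to outer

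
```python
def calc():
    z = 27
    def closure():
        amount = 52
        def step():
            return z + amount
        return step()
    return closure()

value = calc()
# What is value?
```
79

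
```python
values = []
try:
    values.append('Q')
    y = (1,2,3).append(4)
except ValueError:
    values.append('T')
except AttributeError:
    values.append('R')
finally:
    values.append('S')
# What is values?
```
['Q', 'R', 'S']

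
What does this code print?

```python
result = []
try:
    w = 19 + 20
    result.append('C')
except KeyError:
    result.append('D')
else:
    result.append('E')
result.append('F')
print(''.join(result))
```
CEF

else block runs when no exception occurs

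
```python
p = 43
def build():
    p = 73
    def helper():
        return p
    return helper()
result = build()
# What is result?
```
73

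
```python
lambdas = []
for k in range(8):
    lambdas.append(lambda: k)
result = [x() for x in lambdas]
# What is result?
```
[7, 7, 7, 7, 7, 7, 7, 7]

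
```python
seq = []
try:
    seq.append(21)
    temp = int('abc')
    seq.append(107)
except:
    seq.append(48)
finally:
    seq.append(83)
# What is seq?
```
[21, 48, 83]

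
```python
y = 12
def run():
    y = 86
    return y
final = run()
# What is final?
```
86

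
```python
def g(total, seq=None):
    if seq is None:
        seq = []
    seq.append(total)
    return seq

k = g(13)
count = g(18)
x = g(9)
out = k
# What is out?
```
[13]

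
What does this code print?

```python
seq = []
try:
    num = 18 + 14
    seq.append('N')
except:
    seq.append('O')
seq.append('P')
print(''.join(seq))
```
NP

No exception, try block completes normally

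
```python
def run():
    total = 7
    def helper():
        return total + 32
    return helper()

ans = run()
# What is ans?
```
39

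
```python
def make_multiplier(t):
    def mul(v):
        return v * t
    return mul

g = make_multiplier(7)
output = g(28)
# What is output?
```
196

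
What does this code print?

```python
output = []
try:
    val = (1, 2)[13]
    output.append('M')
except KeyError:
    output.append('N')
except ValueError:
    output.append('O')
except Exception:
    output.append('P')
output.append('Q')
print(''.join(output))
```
PQ

IndexError not specifically caught, falls to Exception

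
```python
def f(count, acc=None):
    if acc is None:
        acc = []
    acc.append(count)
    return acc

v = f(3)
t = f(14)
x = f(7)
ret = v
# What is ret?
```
[3]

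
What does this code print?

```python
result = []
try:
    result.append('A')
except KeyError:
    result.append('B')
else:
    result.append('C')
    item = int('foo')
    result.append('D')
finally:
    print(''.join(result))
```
AC

Try succeeds, else appends 'C', ValueError in else is uncaught, finally prints before exception propagates ('D' never appended)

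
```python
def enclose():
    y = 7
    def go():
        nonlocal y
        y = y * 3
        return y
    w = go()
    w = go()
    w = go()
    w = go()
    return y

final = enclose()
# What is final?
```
567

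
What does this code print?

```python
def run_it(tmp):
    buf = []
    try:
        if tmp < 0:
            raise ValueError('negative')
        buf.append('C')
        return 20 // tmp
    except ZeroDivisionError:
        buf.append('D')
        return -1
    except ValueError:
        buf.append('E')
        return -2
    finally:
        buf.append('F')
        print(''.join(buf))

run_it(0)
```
CDF

tmp=0 causes ZeroDivisionError, caught, finally prints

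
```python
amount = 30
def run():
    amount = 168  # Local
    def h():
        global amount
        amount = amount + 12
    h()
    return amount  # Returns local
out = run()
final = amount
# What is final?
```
42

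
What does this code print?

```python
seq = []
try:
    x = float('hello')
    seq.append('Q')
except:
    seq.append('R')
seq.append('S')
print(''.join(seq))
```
RS

Exception raised in try, caught by bare except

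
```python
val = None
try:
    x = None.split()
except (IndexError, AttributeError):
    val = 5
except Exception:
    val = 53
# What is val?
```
5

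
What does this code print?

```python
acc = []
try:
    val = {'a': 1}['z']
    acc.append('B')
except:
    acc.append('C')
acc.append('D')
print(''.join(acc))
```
CD

Exception raised in try, caught by bare except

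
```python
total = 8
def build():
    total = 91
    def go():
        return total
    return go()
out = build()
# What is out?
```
91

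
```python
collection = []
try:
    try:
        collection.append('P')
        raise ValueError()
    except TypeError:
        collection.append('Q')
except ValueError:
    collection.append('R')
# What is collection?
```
['P', 'R']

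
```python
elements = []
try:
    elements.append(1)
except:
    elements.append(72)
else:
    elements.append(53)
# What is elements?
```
[1, 53]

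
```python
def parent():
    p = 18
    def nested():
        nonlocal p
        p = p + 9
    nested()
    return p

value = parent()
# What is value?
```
27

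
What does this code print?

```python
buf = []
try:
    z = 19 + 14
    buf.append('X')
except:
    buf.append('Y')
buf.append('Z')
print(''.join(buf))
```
XZ

No exception, try block completes normally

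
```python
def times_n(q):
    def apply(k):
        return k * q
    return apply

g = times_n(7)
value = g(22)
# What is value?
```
154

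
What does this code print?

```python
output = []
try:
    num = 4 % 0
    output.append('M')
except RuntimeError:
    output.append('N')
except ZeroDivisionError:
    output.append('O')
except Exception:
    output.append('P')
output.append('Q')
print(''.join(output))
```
OQ

ZeroDivisionError matches before generic Exception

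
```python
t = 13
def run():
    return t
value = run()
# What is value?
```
13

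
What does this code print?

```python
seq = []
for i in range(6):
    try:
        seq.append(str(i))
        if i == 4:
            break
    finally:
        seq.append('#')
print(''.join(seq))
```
0#1#2#3#4#

finally runs even when breaking out of loop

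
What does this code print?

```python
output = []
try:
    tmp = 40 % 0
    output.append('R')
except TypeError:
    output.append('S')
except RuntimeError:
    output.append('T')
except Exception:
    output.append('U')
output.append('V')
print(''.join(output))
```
UV

ZeroDivisionError not specifically caught, falls to Exception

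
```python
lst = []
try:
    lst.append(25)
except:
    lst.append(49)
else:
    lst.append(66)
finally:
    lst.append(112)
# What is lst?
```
[25, 66, 112]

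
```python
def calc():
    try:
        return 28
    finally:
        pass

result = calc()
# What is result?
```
28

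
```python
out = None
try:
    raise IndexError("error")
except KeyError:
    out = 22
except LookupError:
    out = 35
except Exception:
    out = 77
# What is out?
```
35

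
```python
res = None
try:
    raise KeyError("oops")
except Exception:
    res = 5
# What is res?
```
5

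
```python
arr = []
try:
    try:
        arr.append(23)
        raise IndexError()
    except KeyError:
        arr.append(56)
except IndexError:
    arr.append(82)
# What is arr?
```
[23, 82]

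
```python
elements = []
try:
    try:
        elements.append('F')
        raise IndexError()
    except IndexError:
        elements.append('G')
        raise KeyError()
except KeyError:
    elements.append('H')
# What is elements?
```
['F', 'G', 'H']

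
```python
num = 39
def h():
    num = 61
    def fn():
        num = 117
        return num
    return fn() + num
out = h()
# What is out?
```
178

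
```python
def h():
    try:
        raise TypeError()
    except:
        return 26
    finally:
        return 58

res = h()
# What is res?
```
58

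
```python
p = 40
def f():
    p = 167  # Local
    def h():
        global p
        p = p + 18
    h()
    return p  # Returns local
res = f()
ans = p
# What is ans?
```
58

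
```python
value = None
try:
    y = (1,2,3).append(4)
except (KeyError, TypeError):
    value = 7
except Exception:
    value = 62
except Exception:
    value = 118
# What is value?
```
62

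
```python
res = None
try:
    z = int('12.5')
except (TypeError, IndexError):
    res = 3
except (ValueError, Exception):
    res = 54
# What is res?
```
54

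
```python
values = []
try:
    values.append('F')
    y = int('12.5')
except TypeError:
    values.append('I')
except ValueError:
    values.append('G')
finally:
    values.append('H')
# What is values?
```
['F', 'G', 'H']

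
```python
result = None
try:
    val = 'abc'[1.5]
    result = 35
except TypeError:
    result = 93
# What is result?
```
93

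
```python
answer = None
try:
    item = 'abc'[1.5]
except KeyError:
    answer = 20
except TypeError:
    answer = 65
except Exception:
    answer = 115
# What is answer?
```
65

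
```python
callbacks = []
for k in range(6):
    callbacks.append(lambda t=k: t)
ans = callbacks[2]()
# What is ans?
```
2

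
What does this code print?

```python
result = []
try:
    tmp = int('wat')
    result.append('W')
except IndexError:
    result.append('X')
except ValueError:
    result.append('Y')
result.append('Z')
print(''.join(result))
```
YZ

ValueError is caught by its specific handler, not IndexError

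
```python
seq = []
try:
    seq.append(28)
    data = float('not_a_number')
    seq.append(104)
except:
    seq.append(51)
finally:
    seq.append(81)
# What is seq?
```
[28, 51, 81]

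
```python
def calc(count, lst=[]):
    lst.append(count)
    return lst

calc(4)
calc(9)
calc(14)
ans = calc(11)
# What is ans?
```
[4, 9, 14, 11]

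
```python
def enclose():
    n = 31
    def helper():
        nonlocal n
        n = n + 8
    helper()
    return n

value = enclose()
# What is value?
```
39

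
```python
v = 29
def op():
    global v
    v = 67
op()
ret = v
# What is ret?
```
67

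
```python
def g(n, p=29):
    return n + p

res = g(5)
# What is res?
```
34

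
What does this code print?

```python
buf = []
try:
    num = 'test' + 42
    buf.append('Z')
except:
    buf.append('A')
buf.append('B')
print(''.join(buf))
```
AB

Exception raised in try, caught by bare except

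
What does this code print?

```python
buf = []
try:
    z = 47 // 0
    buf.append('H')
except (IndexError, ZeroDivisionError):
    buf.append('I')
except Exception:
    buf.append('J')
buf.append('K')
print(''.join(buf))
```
IK

ZeroDivisionError matches tuple containing it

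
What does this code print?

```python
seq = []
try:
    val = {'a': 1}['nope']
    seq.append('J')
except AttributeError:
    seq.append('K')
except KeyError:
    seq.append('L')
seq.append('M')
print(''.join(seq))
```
LM

KeyError is caught by its specific handler, not AttributeError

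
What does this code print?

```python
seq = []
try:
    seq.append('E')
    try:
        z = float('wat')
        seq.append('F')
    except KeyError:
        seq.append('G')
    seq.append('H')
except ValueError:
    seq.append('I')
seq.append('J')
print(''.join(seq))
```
EIJ

Inner handler doesn't match, propagates to outer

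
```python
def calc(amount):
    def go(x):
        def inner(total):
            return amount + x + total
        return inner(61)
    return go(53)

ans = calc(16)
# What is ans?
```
130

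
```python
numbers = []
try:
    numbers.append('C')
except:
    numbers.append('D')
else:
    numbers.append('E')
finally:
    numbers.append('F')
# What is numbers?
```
['C', 'E', 'F']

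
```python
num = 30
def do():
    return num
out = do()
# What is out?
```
30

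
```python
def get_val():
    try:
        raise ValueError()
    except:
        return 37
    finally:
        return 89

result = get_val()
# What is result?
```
89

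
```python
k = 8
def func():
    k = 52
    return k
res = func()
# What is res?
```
52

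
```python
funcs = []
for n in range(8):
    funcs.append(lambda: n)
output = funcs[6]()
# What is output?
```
7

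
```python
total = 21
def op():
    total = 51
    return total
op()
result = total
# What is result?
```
21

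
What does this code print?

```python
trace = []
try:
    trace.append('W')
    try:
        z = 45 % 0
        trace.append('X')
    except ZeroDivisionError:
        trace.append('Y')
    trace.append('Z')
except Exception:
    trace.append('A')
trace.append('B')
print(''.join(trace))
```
WYZB

Inner exception caught by inner handler, outer continues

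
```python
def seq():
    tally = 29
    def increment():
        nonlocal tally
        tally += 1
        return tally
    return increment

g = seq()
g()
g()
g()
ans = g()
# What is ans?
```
33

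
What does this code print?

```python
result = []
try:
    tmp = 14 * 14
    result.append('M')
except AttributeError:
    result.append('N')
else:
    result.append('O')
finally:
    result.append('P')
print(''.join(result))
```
MOP

else runs before finally when no exception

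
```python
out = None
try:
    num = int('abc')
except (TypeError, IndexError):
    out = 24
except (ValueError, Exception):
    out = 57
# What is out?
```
57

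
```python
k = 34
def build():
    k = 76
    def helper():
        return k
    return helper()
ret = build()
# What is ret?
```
76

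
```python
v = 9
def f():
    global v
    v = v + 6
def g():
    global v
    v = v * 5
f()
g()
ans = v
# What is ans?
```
75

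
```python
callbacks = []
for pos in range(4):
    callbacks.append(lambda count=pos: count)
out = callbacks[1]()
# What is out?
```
1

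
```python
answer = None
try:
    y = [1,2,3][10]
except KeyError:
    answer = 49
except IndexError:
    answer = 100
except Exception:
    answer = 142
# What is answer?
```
100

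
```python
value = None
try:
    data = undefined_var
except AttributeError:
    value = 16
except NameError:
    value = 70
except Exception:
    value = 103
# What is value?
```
70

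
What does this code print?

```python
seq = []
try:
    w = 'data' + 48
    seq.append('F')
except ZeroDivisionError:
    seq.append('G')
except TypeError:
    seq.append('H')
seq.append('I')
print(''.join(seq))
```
HI

TypeError is caught by its specific handler, not ZeroDivisionError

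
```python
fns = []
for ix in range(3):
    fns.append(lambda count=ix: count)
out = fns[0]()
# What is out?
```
0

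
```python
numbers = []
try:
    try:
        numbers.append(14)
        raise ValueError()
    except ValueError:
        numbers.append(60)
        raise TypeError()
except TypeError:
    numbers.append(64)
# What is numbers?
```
[14, 60, 64]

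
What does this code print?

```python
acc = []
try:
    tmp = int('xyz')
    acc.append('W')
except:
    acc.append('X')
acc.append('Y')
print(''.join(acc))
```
XY

Exception raised in try, caught by bare except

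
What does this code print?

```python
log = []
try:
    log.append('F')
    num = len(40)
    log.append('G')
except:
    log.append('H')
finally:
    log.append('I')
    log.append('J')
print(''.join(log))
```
FHIJ

Code before exception runs, then except, then all of finally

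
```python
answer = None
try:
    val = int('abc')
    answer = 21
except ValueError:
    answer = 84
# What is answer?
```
84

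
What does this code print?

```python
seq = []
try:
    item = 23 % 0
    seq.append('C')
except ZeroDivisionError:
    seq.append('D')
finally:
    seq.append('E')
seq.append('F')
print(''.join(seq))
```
DEF

finally always runs, even after exception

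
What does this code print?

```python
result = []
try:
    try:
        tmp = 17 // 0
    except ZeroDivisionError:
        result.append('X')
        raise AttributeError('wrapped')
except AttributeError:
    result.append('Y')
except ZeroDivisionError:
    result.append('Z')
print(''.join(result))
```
XY

New AttributeError raised, caught by outer AttributeError handler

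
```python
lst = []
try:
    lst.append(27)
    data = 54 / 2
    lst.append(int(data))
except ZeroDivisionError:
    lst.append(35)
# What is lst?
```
[27, 27]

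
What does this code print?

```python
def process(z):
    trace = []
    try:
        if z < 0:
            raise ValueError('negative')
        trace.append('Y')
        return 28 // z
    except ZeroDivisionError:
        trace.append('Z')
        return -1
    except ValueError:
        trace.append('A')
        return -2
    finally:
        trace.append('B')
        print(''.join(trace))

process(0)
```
YZB

z=0 causes ZeroDivisionError, caught, finally prints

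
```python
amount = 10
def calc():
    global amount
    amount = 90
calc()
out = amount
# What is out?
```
90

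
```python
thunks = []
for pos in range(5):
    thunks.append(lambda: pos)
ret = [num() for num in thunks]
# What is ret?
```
[4, 4, 4, 4, 4]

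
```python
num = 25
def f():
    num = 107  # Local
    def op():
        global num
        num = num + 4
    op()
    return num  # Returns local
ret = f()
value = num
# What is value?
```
29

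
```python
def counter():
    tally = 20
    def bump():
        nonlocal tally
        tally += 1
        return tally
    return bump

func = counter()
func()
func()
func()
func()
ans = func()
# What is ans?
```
25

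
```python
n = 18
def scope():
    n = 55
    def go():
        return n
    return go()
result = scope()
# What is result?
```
55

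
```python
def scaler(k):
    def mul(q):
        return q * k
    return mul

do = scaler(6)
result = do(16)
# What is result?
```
96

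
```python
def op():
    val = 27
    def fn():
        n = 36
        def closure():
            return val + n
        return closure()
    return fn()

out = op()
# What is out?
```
63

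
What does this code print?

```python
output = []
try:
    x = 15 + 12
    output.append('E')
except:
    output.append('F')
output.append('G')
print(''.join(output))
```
EG

No exception, try block completes normally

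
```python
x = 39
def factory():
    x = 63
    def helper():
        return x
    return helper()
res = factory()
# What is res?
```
63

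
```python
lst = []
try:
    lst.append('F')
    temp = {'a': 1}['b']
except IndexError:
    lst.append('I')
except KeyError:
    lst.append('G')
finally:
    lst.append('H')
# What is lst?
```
['F', 'G', 'H']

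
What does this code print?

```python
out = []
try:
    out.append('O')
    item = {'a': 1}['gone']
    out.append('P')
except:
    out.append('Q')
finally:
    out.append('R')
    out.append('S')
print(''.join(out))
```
OQRS

Code before exception runs, then except, then all of finally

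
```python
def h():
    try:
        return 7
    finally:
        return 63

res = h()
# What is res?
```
63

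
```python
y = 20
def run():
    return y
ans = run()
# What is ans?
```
20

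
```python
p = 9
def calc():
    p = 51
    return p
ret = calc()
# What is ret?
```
51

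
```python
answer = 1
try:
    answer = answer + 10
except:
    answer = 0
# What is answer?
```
11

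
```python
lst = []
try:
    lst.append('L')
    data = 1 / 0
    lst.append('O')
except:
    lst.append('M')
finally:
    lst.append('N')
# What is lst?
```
['L', 'M', 'N']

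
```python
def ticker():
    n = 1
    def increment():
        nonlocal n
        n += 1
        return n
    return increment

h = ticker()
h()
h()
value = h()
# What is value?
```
4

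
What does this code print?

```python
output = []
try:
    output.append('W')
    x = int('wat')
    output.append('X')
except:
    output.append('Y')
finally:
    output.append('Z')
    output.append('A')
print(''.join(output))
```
WYZA

Code before exception runs, then except, then all of finally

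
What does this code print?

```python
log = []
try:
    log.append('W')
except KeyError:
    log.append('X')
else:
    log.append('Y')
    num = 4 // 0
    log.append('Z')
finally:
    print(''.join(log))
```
WY

Try succeeds, else appends 'Y', ZeroDivisionError in else is uncaught, finally prints before exception propagates ('Z' never appended)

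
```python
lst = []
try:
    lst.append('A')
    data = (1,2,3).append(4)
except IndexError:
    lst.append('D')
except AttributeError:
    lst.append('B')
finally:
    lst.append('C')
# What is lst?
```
['A', 'B', 'C']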